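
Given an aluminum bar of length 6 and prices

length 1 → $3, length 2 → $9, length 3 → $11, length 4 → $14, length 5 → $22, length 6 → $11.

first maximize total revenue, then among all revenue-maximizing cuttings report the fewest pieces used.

Consider every possible first cut. r[k] is the best of p[i]+r[k−i] over all sellable i≤k.
r[1] = 3
r[2] = 9
r[3] = 12  (first piece 1, then r[2]=9)
r[4] = 18  (first piece 2, then r[2]=9)
r[5] = 22
r[6] = 27  (first piece 2, then r[4]=18)
Maximum revenue is $27.
Now minimize piece count subject to staying optimal: for each k, pieces[k] = 1 + min over i with p[i]+r[k−i]=r[k] of pieces[k−i].
pieces[3] = 2
pieces[4] = 2
pieces[5] = 1
pieces[6] = 3

3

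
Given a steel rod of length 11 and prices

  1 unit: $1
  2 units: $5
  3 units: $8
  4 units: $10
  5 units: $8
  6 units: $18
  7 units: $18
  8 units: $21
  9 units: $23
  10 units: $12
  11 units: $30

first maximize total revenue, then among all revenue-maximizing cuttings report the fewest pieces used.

Build r[k] bottom-up: r[k] = max over allowed piece i of (p[i] + r[k−i]).
r[1] = 1
r[2] = max(1+1, 5+0) = 5
r[3] = max(1+5, 5+1, 8+0) = 8
r[4] = max(1+8, 5+5, 8+1, 10+0) = 10
r[5] = max(1+10, 5+8, 8+5, 10+1, 8+0) = 13
r[6] = max(1+13, 5+10, 8+8, 10+5, 8+1, 18+0) = 18
r[7] = max(1+18, 5+13, 8+10, …, 18+1, 18+0) = 19
r[8] = max(1+19, 5+18, 8+13, …, 18+1, 21+0) = 23
r[9] = max(1+23, 5+19, 8+18, …, 21+1, 23+0) = 26
r[10] = max(1+26, 5+23, 8+19, …, 23+1, 12+0) = 28
r[11] = max(1+28, 5+26, 8+23, …, 12+1, 30+0) = 31
Maximum revenue is $31.
Now minimize piece count subject to staying optimal: for each k, pieces[k] = 1 + min over i with p[i]+r[k−i]=r[k] of pieces[k−i].
pieces[8] = 2
pieces[9] = 2
pieces[10] = 2
pieces[11] = 3

3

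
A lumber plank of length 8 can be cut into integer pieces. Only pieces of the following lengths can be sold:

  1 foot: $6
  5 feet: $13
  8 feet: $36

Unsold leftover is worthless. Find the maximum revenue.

Let best[k] be the best obtainable value from length k. For each k, try every first piece i and keep the best of price[i] + best[k−i].
best[1] = 6
best[2] = 12  (first piece 1, then best[1]=6)
best[3] = 18  (first piece 1, then best[2]=12)
best[4] = 24  (first piece 1, then best[3]=18)
best[5] = max(6+24, 13+0) = 30
best[6] = max(6+30, 13+6) = 36
best[7] = max(6+36, 13+12) = 42
best[8] = max(6+42, 13+18, 36+0) = 48
One optimal cutting: 1 + 1 + 1 + 1 + 1 + 1 + 1 + 1 → $48.

48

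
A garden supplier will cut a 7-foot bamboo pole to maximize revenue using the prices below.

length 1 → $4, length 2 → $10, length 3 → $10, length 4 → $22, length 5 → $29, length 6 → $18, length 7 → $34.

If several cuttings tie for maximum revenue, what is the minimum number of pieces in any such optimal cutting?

2

Let r[k] be the best obtainable value from length k. For each k, try every first piece i and keep the best of price[i] + r[k−i].
r[1] = 4
r[2] = max(4+4, 10+0) = 10
r[3] = max(4+10, 10+4, 10+0) = 14
r[4] = max(4+14, 10+10, 10+4, 22+0) = 22
r[5] = max(4+22, 10+14, 10+10, 22+4, 29+0) = 29
r[6] = max(4+29, 10+22, 10+14, 22+10, 29+4, 18+0) = 33
r[7] = max(4+33, 10+29, 10+22, …, 18+4, 34+0) = 39
Maximum revenue is $39.
Now minimize piece count subject to staying optimal: for each k, pieces[k] = 1 + min over i with p[i]+r[k−i]=r[k] of pieces[k−i].
pieces[4] = 1
pieces[5] = 1
pieces[6] = 2
pieces[7] = 2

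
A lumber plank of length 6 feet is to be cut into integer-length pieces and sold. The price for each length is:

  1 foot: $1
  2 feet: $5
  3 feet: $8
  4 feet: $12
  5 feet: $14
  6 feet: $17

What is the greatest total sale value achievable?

17

Consider every possible first cut. r[k] is the best of p[i]+r[k−i] over all sellable i≤k.
r[1] = 1
r[2] = 5
r[3] = 8
r[4] = 12
r[5] = 14
r[6] = 17  (first piece 2, then r[4]=12)
One optimal cutting: 4 + 2 → $12 + $5 = $17.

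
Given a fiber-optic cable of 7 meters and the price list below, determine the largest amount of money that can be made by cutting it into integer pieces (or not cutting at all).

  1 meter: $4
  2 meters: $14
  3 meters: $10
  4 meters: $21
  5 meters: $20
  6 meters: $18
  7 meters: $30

Consider every possible first cut. R[k] is the best of p[i]+R[k−i] over all sellable i≤k.
R[1] = 4
R[2] = 14
R[3] = 18  (first piece 1, then R[2]=14)
R[4] = 28  (first piece 2, then R[2]=14)
R[5] = 32  (first piece 1, then R[4]=28)
R[6] = 42  (first piece 2, then R[4]=28)
R[7] = 46  (first piece 1, then R[6]=42)
One optimal cutting: 2 + 2 + 2 + 1 → $14 + $14 + $14 + $4 = $46.

46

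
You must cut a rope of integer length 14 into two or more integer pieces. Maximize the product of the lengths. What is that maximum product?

162

Fill g[k] for k=2..14: at each k try every first piece i and multiply by the better of (k−i) uncut or g[k−i].
g[2] = 1·max(1,0) = 1·1 = 1
g[3] = max(1·2, 2·1) = 2
g[4] = max(1·3, 2·2, 3·1) = 4
g[5] = max(1·4, 2·3, 3·2, 4·1) = 6
g[6] = max(1·6, 2·4, 3·3, 4·2, 5·1) = 9
g[7] = max(1·9, 2·6, 3·4, 4·3, 5·2, 6·1) = 12
g[8] = max(1·12, 2·9, 3·6, …, 6·2, 7·1) = 18
g[9] = max(1·18, 2·12, 3·9, …, 7·2, 8·1) = 27
g[10] = max(1·27, 2·18, 3·12, …, 8·2, 9·1) = 36
g[11] = max(1·36, 2·27, 3·18, …, 9·2, 10·1) = 54
g[12] = max(1·54, 2·36, 3·27, …, 10·2, 11·1) = 81
g[13] = max(1·81, 2·54, 3·36, …, 11·2, 12·1) = 108
g[14] = max(1·108, 2·81, 3·54, …, 12·2, 13·1) = 162
One optimal split: 3 + 3 + 3 + 3 + 2; product 3·3·3·3·2 = 162.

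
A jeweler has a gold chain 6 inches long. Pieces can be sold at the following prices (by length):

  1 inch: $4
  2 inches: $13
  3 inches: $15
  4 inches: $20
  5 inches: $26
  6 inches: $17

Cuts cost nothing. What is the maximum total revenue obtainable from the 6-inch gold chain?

Let R[k] be the best obtainable value from length k. For each k, try every first piece i and keep the best of price[i] + R[k−i].
R[1] = 4
R[2] = max(4+4, 13+0) = 13
R[3] = max(4+13, 13+4, 15+0) = 17
R[4] = max(4+17, 13+13, 15+4, 20+0) = 26
R[5] = max(4+26, 13+17, 15+13, 20+4, 26+0) = 30
R[6] = max(4+30, 13+26, 15+17, 20+13, 26+4, 17+0) = 39
One optimal cutting: 2 + 2 + 2 → $13 + $13 + $13 = $39.

39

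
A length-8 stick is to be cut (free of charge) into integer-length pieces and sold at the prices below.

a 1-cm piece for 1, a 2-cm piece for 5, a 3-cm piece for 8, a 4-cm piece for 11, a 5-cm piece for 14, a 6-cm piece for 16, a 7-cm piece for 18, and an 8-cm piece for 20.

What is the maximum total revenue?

Consider every possible first cut. r[k] is the best of p[i]+r[k−i] over all sellable i≤k.
r[1] = 1
r[2] = max(1+1, 5+0) = 5
r[3] = max(1+5, 5+1, 8+0) = 8
r[4] = max(1+8, 5+5, 8+1, 11+0) = 11
r[5] = max(1+11, 5+8, 8+5, 11+1, 14+0) = 14
r[6] = max(1+14, 5+11, 8+8, 11+5, 14+1, 16+0) = 16
r[7] = max(1+16, 5+14, 8+11, …, 16+1, 18+0) = 19
r[8] = max(1+19, 5+16, 8+14, …, 18+1, 20+0) = 22
One optimal cutting: 5 + 3 → 14 + 8 = 22.

22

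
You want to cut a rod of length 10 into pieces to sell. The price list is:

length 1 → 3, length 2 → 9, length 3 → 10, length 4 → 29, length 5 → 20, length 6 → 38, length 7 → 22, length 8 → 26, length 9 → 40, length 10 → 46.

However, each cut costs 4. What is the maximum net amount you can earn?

Build net[k] bottom-up: net[k] = max over allowed piece i of (p[i] + net[k−i]) − 4 per cut.
net[1] = 3
net[2] = 9
net[3] = 10
net[4] = 29
net[5] = 28  (first piece 1, then net[4]=29)
net[6] = 38
net[7] = 37  (first piece 1, then net[6]=38)
net[8] = 54  (first piece 4, then net[4]=29)
net[9] = 53  (first piece 1, then net[8]=54)
net[10] = 63  (first piece 4, then net[6]=38)
One optimal plan: pieces 6 + 4 (1 cut) → 67 − 4 = 63.

63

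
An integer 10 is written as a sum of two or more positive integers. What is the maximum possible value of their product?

Let prod[k] be the best product for length k (with at least one cut). For each first piece i, the rest contributes max(k−i, prod[k−i]).
prod[2] = 1×max(1,0) = 1×1 = 1
prod[3] = 1×max(2,1) = 1×2 = 2
prod[4] = 2×max(2,1) = 2×2 = 4
prod[5] = 2×max(3,2) = 2×3 = 6
prod[6] = 3×max(3,2) = 3×3 = 9
prod[7] = 2×max(5,6) = 2×6 = 12
prod[8] = 2×max(6,9) = 2×9 = 18
prod[9] = 3×max(6,9) = 3×9 = 27
prod[10] = 2×max(8,18) = 2×18 = 36
One optimal split: 3 + 3 + 2 + 2; product 3×3×2×2 = 36.

36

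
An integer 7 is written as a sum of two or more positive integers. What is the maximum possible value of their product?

Fill g[k] for k=2..7: at each k try every first piece i and multiply by the better of (k−i) uncut or g[k−i].
g[2] = 1×max(1,0) = 1×1 = 1
g[3] = max(1×2, 2×1) = 2
g[4] = max(1×3, 2×2, 3×1) = 4
g[5] = max(1×4, 2×3, 3×2, 4×1) = 6
g[6] = max(1×6, 2×4, 3×3, 4×2, 5×1) = 9
g[7] = max(1×9, 2×6, 3×4, 4×3, 5×2, 6×1) = 12
One optimal split: 3 + 2 + 2; product 3×2×2 = 12.

12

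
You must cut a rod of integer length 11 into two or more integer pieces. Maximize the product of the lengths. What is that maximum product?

Fill f[k] for k=2..11: at each k try every first piece i and multiply by the better of (k−i) uncut or f[k−i].
Small cases: f[2]=1, f[3]=2, f[4]=4.
f[5] = 2×max(3,2) = 2×3 = 6
f[6] = 3×max(3,2) = 3×3 = 9
f[7] = 2×max(5,6) = 2×6 = 12
f[8] = 2×max(6,9) = 2×9 = 18
f[9] = 3×max(6,9) = 3×9 = 27
f[10] = 2×max(8,18) = 2×18 = 36
f[11] = 2×max(9,27) = 2×27 = 54
One optimal split: 3 + 3 + 3 + 2; product 3×3×3×2 = 54.

54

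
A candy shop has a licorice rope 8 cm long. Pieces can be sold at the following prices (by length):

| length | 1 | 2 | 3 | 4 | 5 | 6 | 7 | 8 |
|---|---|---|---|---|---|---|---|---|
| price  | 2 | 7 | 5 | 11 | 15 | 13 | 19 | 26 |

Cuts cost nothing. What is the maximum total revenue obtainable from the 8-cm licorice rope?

28

Consider every possible first cut. v[k] is the best of p[i]+v[k−i] over all sellable i≤k.
v[1] = 2
v[2] = 7
v[3] = 9  (first piece 1, then v[2]=7)
v[4] = 14  (first piece 2, then v[2]=7)
v[5] = 16  (first piece 1, then v[4]=14)
v[6] = 21  (first piece 2, then v[4]=14)
v[7] = 23  (first piece 1, then v[6]=21)
v[8] = 28  (first piece 2, then v[6]=21)
One optimal cutting: 2 + 2 + 2 + 2 → ¢7 + ¢7 + ¢7 + ¢7 = ¢28.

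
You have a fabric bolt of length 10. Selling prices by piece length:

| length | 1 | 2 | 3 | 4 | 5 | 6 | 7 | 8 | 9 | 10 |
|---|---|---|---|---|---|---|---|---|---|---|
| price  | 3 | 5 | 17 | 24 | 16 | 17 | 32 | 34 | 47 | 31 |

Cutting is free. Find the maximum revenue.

58

Build r[k] bottom-up: r[k] = max over allowed piece i of (p[i] + r[k−i]).
r[1] = 3
r[2] = 6  (first piece 1, then r[1]=3)
r[3] = 17
r[4] = 24
r[5] = 27  (first piece 1, then r[4]=24)
r[6] = 34  (first piece 3, then r[3]=17)
r[7] = 41  (first piece 3, then r[4]=24)
r[8] = 48  (first piece 4, then r[4]=24)
r[9] = 51  (first piece 1, then r[8]=48)
r[10] = 58  (first piece 3, then r[7]=41)
One optimal cutting: 4 + 3 + 3 → $24 + $17 + $17 = $58.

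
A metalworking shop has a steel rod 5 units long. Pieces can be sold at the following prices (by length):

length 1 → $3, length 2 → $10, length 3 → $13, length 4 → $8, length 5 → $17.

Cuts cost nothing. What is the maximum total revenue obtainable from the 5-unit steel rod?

23

Build r[k] bottom-up: r[k] = max over allowed piece i of (p[i] + r[k−i]).
r[1] = 3
r[2] = max(3+3, 10+0) = 10
r[3] = max(3+10, 10+3, 13+0) = 13
r[4] = max(3+13, 10+10, 13+3, 8+0) = 20
r[5] = max(3+20, 10+13, 13+10, 8+3, 17+0) = 23
One optimal cutting: 2 + 2 + 1 → $10 + $10 + $3 = $23.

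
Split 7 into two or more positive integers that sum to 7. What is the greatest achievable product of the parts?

Define m[k] = max over 1≤i<k of i · max(k−i, m[k−i]); the inner max lets the remainder stay uncut if that's better.
m[2] = 1*max(1,0) = 1*1 = 1
m[3] = max(1*2, 2*1) = 2
m[4] = max(1*3, 2*2, 3*1) = 4
m[5] = max(1*4, 2*3, 3*2, 4*1) = 6
m[6] = max(1*6, 2*4, 3*3, 4*2, 5*1) = 9
m[7] = max(1*9, 2*6, 3*4, 4*3, 5*2, 6*1) = 12
One optimal split: 3 + 2 + 2; product 3*2*2 = 12.

12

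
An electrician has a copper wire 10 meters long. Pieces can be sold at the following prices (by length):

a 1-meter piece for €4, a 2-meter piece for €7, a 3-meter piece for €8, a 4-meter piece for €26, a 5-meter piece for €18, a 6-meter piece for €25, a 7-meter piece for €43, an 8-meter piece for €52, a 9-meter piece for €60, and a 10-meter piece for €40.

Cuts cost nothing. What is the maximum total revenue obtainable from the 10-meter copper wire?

Let R[k] be the best obtainable value from length k. For each k, try every first piece i and keep the best of price[i] + R[k−i].
R[1] = 4
R[2] = 8  (first piece 1, then R[1]=4)
R[3] = 12  (first piece 1, then R[2]=8)
R[4] = 26
R[5] = 30  (first piece 1, then R[4]=26)
R[6] = 34  (first piece 1, then R[5]=30)
R[7] = 43
R[8] = 52  (first piece 4, then R[4]=26)
R[9] = 60
R[10] = 64  (first piece 1, then R[9]=60)
One optimal cutting: 9 + 1 → €60 + €4 = €64.

64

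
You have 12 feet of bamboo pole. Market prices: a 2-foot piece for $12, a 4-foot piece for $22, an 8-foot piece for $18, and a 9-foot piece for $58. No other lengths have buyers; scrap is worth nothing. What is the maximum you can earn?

Build r[k] bottom-up: r[k] = max over allowed piece i of (p[i] + r[k−i]).
r[1] = 0
r[2] = 12
r[3] = 12
r[4] = max(12+12, 22+0) = 24
r[5] = max(12+12, 22+0) = 24
r[6] = max(12+24, 22+12) = 36
r[7] = max(12+24, 22+12) = 36
r[8] = max(12+36, 22+24, 18+0) = 48
r[9] = max(12+36, 22+24, 18+0, 58+0) = 58
r[10] = max(12+48, 22+36, 18+12, 58+0) = 60
r[11] = max(12+58, 22+36, 18+12, 58+12) = 70
r[12] = max(12+60, 22+48, 18+24, 58+12) = 72
One optimal cutting: 2 + 2 + 2 + 2 + 2 + 2 → $72.

72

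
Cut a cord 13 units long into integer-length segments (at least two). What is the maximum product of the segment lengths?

108

Define g[k] = max over 1≤i<k of i · max(k−i, g[k−i]); the inner max lets the remainder stay uncut if that's better.
Small cases: g[2]=1, g[3]=2, g[4]=4, g[5]=6.
g[6] = 3×max(3,2) = 3×3 = 9
g[7] = 2×max(5,6) = 2×6 = 12
g[8] = 2×max(6,9) = 2×9 = 18
g[9] = 3×max(6,9) = 3×9 = 27
g[10] = 2×max(8,18) = 2×18 = 36
g[11] = 2×max(9,27) = 2×27 = 54
g[12] = 3×max(9,27) = 3×27 = 81
g[13] = 2×max(11,54) = 2×54 = 108
One optimal split: 3 + 3 + 3 + 2 + 2; product 3×3×3×2×2 = 108.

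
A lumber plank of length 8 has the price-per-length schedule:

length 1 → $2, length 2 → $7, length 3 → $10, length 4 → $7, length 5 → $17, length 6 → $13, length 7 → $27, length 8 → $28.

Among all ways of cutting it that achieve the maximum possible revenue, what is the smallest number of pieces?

Build r[k] bottom-up: r[k] = max over allowed piece i of (p[i] + r[k−i]).
r[1] = 2
r[2] = 7
r[3] = 10
r[4] = 14  (first piece 2, then r[2]=7)
r[5] = 17  (first piece 2, then r[3]=10)
r[6] = 21  (first piece 2, then r[4]=14)
r[7] = 27
r[8] = 29  (first piece 1, then r[7]=27)
Maximum revenue is $29.
Now minimize piece count subject to staying optimal: for each k, pieces[k] = 1 + min over i with p[i]+r[k−i]=r[k] of pieces[k−i].
pieces[5] = 1
pieces[6] = 3
pieces[7] = 1
pieces[8] = 2

2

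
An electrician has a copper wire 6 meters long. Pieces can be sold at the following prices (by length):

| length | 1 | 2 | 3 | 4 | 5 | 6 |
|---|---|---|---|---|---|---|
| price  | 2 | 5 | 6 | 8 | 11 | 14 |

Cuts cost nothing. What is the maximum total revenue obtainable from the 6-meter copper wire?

15

Consider every possible first cut. best[k] is the best of p[i]+best[k−i] over all sellable i≤k.
best[1] = 2
best[2] = 5
best[3] = 7  (first piece 1, then best[2]=5)
best[4] = 10  (first piece 2, then best[2]=5)
best[5] = 12  (first piece 1, then best[4]=10)
best[6] = 15  (first piece 2, then best[4]=10)
One optimal cutting: 2 + 2 + 2 → €5 + €5 + €5 = €15.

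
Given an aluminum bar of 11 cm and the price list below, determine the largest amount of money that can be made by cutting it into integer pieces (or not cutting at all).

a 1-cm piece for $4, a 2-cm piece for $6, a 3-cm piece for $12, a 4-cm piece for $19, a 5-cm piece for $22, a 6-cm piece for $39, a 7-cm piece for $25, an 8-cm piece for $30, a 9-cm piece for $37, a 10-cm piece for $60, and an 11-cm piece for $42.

64

Consider every possible first cut. R[k] is the best of p[i]+R[k−i] over all sellable i≤k.
R[1] = 4
R[2] = max(4+4, 6+0) = 8
R[3] = max(4+8, 6+4, 12+0) = 12
R[4] = max(4+12, 6+8, 12+4, 19+0) = 19
R[5] = max(4+19, 6+12, 12+8, 19+4, 22+0) = 23
R[6] = max(4+23, 6+19, 12+12, 19+8, 22+4, 39+0) = 39
R[7] = max(4+39, 6+23, 12+19, …, 39+4, 25+0) = 43
R[8] = max(4+43, 6+39, 12+23, …, 25+4, 30+0) = 47
R[9] = max(4+47, 6+43, 12+39, …, 30+4, 37+0) = 51
R[10] = max(4+51, 6+47, 12+43, …, 37+4, 60+0) = 60
R[11] = max(4+60, 6+51, 12+47, …, 60+4, 42+0) = 64
One optimal cutting: 10 + 1 → $60 + $4 = $64.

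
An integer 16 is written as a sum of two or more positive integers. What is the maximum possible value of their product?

Fill prod[k] for k=2..16: at each k try every first piece i and multiply by the better of (k−i) uncut or prod[k−i].
prod[2] = 1*max(1,0) = 1*1 = 1
prod[3] = 1*max(2,1) = 1*2 = 2
prod[4] = 2*max(2,1) = 2*2 = 4
prod[5] = 2*max(3,2) = 2*3 = 6
prod[6] = 3*max(3,2) = 3*3 = 9
prod[7] = 2*max(5,6) = 2*6 = 12
prod[8] = 2*max(6,9) = 2*9 = 18
prod[9] = 3*max(6,9) = 3*9 = 27
prod[10] = 2*max(8,18) = 2*18 = 36
prod[11] = 2*max(9,27) = 2*27 = 54
prod[12] = 3*max(9,27) = 3*27 = 81
prod[13] = 2*max(11,54) = 2*54 = 108
prod[14] = 2*max(12,81) = 2*81 = 162
prod[15] = 3*max(12,81) = 3*81 = 243
prod[16] = 2*max(14,162) = 2*162 = 324
One optimal split: 3 + 3 + 3 + 3 + 2 + 2; product 3*3*3*3*2*2 = 324.

324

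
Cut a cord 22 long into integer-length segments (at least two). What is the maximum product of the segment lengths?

2916

Define P[k] = max over 1≤i<k of i · max(k−i, P[k−i]); the inner max lets the remainder stay uncut if that's better.
Small cases: P[2]=1, P[3]=2, P[4]=4, P[5]=6, P[6]=9, P[7]=12, P[8]=18, P[9]=27, P[10]=36, P[11]=54, P[12]=81, P[13]=108, P[14]=162, P[15]=243, P[16]=324.
P[17] = 2×max(15,243) = 2×243 = 486
P[18] = 3×max(15,243) = 3×243 = 729
P[19] = 2×max(17,486) = 2×486 = 972
P[20] = 2×max(18,729) = 2×729 = 1458
P[21] = 3×max(18,729) = 3×729 = 2187
P[22] = 2×max(20,1458) = 2×1458 = 2916
One optimal split: 3 + 3 + 3 + 3 + 3 + 3 + 2 + 2; product 3×3×3×3×3×3×2×2 = 2916.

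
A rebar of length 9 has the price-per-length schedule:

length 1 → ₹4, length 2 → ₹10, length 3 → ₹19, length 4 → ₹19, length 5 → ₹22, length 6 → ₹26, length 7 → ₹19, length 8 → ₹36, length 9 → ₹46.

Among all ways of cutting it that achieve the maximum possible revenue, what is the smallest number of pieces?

Consider every possible first cut. r[k] is the best of p[i]+r[k−i] over all sellable i≤k.
r[1] = 4
r[2] = 10
r[3] = 19
r[4] = 23  (first piece 1, then r[3]=19)
r[5] = 29  (first piece 2, then r[3]=19)
r[6] = 38  (first piece 3, then r[3]=19)
r[7] = 42  (first piece 1, then r[6]=38)
r[8] = 48  (first piece 2, then r[6]=38)
r[9] = 57  (first piece 3, then r[6]=38)
Maximum revenue is ₹57.
Now minimize piece count subject to staying optimal: for each k, pieces[k] = 1 + min over i with p[i]+r[k−i]=r[k] of pieces[k−i].
pieces[6] = 2
pieces[7] = 3
pieces[8] = 3
pieces[9] = 3

3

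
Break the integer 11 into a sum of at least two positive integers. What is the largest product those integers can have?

Fill prod[k] for k=2..11: at each k try every first piece i and multiply by the better of (k−i) uncut or prod[k−i].
prod[2] = 1·max(1,0) = 1·1 = 1
prod[3] = max(1·2, 2·1) = 2
prod[4] = max(1·3, 2·2, 3·1) = 4
prod[5] = max(1·4, 2·3, 3·2, 4·1) = 6
prod[6] = max(1·6, 2·4, 3·3, 4·2, 5·1) = 9
prod[7] = max(1·9, 2·6, 3·4, 4·3, 5·2, 6·1) = 12
prod[8] = max(1·12, 2·9, 3·6, …, 6·2, 7·1) = 18
prod[9] = max(1·18, 2·12, 3·9, …, 7·2, 8·1) = 27
prod[10] = max(1·27, 2·18, 3·12, …, 8·2, 9·1) = 36
prod[11] = max(1·36, 2·27, 3·18, …, 9·2, 10·1) = 54
One optimal split: 3 + 3 + 3 + 2; product 3·3·3·2 = 54.

54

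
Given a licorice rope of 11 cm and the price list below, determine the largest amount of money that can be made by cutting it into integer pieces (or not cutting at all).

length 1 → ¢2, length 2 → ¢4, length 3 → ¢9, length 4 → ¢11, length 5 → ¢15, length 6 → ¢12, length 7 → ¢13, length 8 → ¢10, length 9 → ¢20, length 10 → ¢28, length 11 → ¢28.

33

Consider every possible first cut. best[k] is the best of p[i]+best[k−i] over all sellable i≤k.
best[1] = 2
best[2] = 4  (first piece 1, then best[1]=2)
best[3] = 9
best[4] = 11  (first piece 1, then best[3]=9)
best[5] = 15
best[6] = 18  (first piece 3, then best[3]=9)
best[7] = 20  (first piece 1, then best[6]=18)
best[8] = 24  (first piece 3, then best[5]=15)
best[9] = 27  (first piece 3, then best[6]=18)
best[10] = 30  (first piece 5, then best[5]=15)
best[11] = 33  (first piece 3, then best[8]=24)
One optimal cutting: 5 + 3 + 3 → ¢15 + ¢9 + ¢9 = ¢33.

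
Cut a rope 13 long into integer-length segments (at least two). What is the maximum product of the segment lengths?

108

Fill P[k] for k=2..13: at each k try every first piece i and multiply by the better of (k−i) uncut or P[k−i].
P[2] = 1·max(1,0) = 1·1 = 1
P[3] = max(1·2, 2·1) = 2
P[4] = max(1·3, 2·2, 3·1) = 4
P[5] = max(1·4, 2·3, 3·2, 4·1) = 6
P[6] = max(1·6, 2·4, 3·3, 4·2, 5·1) = 9
P[7] = max(1·9, 2·6, 3·4, 4·3, 5·2, 6·1) = 12
P[8] = max(1·12, 2·9, 3·6, …, 6·2, 7·1) = 18
P[9] = max(1·18, 2·12, 3·9, …, 7·2, 8·1) = 27
P[10] = max(1·27, 2·18, 3·12, …, 8·2, 9·1) = 36
P[11] = max(1·36, 2·27, 3·18, …, 9·2, 10·1) = 54
P[12] = max(1·54, 2·36, 3·27, …, 10·2, 11·1) = 81
P[13] = max(1·81, 2·54, 3·36, …, 11·2, 12·1) = 108
One optimal split: 3 + 3 + 3 + 2 + 2; product 3·3·3·2·2 = 108.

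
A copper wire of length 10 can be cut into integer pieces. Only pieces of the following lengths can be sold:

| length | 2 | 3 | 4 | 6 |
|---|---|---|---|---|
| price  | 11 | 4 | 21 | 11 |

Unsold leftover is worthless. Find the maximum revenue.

55

Consider every possible first cut. f[k] is the best of p[i]+f[k−i] over all sellable i≤k.
f[1] = 0
f[2] = 11
f[3] = max(11+0, 4+0) = 11
f[4] = max(11+11, 4+0, 21+0) = 22
f[5] = max(11+11, 4+11, 21+0) = 22
f[6] = max(11+22, 4+11, 21+11, 11+0) = 33
f[7] = max(11+22, 4+22, 21+11, 11+0) = 33
f[8] = max(11+33, 4+22, 21+22, 11+11) = 44
f[9] = max(11+33, 4+33, 21+22, 11+11) = 44
f[10] = max(11+44, 4+33, 21+33, 11+22) = 55
One optimal cutting: 2 + 2 + 2 + 2 + 2 → €55.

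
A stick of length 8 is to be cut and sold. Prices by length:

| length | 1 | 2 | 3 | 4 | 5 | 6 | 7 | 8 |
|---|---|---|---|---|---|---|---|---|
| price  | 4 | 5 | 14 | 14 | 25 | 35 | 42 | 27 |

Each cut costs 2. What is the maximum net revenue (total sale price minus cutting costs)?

44

Let r[k] be the best obtainable value from length k. For each k, try every first piece i and keep the best of price[i] + r[k−i] minus the 2 cut fee when i<k.
r[1] = 4
r[2] = max(4+4-2, 5+0) = 6
r[3] = max(4+6-2, 5+4-2, 14+0) = 14
r[4] = max(4+14-2, 5+6-2, 14+4-2, 14+0) = 16
r[5] = max(4+16-2, 5+14-2, 14+6-2, 14+4-2, 25+0) = 25
r[6] = max(4+25-2, 5+16-2, 14+14-2, 14+6-2, 25+4-2, 35+0) = 35
r[7] = max(4+35-2, 5+25-2, 14+16-2, …, 35+4-2, 42+0) = 42
r[8] = max(4+42-2, 5+35-2, 14+25-2, …, 42+4-2, 27+0) = 44
One optimal plan: pieces 7 + 1 (1 cut) → 46 − 2 = 44.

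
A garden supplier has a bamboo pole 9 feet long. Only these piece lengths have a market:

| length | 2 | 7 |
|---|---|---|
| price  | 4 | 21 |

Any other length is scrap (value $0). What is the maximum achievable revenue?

25

Consider every possible first cut. best[k] is the best of p[i]+best[k−i] over all sellable i≤k.
best[1] = 0
best[2] = 4
best[3] = 4
best[4] = 8  (first piece 2, then best[2]=4)
best[5] = 8
best[6] = 12  (first piece 2, then best[4]=8)
best[7] = max(4+8, 21+0) = 21
best[8] = max(4+12, 21+0) = 21
best[9] = max(4+21, 21+4) = 25
One optimal cutting: 7 + 2 → $25.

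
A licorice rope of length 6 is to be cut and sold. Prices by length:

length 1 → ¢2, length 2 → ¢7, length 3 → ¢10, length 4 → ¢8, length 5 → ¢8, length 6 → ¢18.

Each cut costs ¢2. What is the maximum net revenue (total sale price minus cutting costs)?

18

Build r[k] bottom-up: r[k] = max over allowed piece i of (p[i] + r[k−i]) − 2 per cut.
r[1] = 2
r[2] = 7
r[3] = 10
r[4] = 12  (first piece 2, then r[2]=7)
r[5] = 15  (first piece 2, then r[3]=10)
r[6] = 18  (first piece 3, then r[3]=10)
One optimal plan: pieces 3 + 3 (1 cut) → ¢20 − ¢2 = ¢18.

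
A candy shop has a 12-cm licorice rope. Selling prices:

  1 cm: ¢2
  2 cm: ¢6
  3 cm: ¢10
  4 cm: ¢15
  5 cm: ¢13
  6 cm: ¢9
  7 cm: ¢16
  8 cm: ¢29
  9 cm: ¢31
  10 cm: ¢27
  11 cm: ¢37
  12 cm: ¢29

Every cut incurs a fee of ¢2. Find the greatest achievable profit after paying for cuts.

Let net[k] be the best obtainable value from length k. For each k, try every first piece i and keep the best of price[i] + net[k−i] minus the 2 cut fee when i<k.
net[1] = 2
net[2] = max(2+2-2, 6+0) = 6
net[3] = max(2+6-2, 6+2-2, 10+0) = 10
net[4] = max(2+10-2, 6+6-2, 10+2-2, 15+0) = 15
net[5] = max(2+15-2, 6+10-2, 10+6-2, 15+2-2, 13+0) = 15
net[6] = max(2+15-2, 6+15-2, 10+10-2, 15+6-2, 13+2-2, 9+0) = 19
net[7] = max(2+19-2, 6+15-2, 10+15-2, …, 9+2-2, 16+0) = 23
net[8] = max(2+23-2, 6+19-2, 10+15-2, …, 16+2-2, 29+0) = 29
net[9] = max(2+29-2, 6+23-2, 10+19-2, …, 29+2-2, 31+0) = 31
net[10] = max(2+31-2, 6+29-2, 10+23-2, …, 31+2-2, 27+0) = 33
net[11] = max(2+33-2, 6+31-2, 10+29-2, …, 27+2-2, 37+0) = 37
net[12] = max(2+37-2, 6+33-2, 10+31-2, …, 37+2-2, 29+0) = 42
One optimal plan: pieces 8 + 4 (1 cut) → ¢44 − ¢2 = ¢42.

42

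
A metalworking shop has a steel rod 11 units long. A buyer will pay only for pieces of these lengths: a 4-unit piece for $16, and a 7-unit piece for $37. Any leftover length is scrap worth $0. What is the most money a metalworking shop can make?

53

Build best[k] bottom-up: best[k] = max over allowed piece i of (p[i] + best[k−i]).
best[1] = 0
best[2] = 0
best[3] = 0
best[4] = 16
best[5] = 16
best[6] = 16
best[7] = max(16+0, 37+0) = 37
best[8] = max(16+16, 37+0) = 37
best[9] = max(16+16, 37+0) = 37
best[10] = max(16+16, 37+0) = 37
best[11] = max(16+37, 37+16) = 53
One optimal cutting: 7 + 4 → $53.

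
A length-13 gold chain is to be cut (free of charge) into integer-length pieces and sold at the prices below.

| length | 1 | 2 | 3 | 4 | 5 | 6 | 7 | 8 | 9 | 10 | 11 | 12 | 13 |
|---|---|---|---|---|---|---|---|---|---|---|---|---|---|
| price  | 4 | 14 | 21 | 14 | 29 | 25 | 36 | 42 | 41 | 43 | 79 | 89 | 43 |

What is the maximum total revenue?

93

Let v[k] be the best obtainable value from length k. For each k, try every first piece i and keep the best of price[i] + v[k−i].
v[1] = 4
v[2] = max(4+4, 14+0) = 14
v[3] = max(4+14, 14+4, 21+0) = 21
v[4] = max(4+21, 14+14, 21+4, 14+0) = 28
v[5] = max(4+28, 14+21, 21+14, 14+4, 29+0) = 35
v[6] = max(4+35, 14+28, 21+21, 14+14, 29+4, 25+0) = 42
v[7] = max(4+42, 14+35, 21+28, …, 25+4, 36+0) = 49
v[8] = max(4+49, 14+42, 21+35, …, 36+4, 42+0) = 56
v[9] = max(4+56, 14+49, 21+42, …, 42+4, 41+0) = 63
v[10] = max(4+63, 14+56, 21+49, …, 41+4, 43+0) = 70
v[11] = max(4+70, 14+63, 21+56, …, 43+4, 79+0) = 79
v[12] = max(4+79, 14+70, 21+63, …, 79+4, 89+0) = 89
v[13] = max(4+89, 14+79, 21+70, …, 89+4, 43+0) = 93
One optimal cutting: 12 + 1 → $89 + $4 = $93.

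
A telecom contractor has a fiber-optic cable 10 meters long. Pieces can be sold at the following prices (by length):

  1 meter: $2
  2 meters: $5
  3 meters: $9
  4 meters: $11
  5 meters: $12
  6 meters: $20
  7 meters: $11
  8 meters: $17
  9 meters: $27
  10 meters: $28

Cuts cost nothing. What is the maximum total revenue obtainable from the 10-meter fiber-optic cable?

Build r[k] bottom-up: r[k] = max over allowed piece i of (p[i] + r[k−i]).
r[1] = 2
r[2] = max(2+2, 5+0) = 5
r[3] = max(2+5, 5+2, 9+0) = 9
r[4] = max(2+9, 5+5, 9+2, 11+0) = 11
r[5] = max(2+11, 5+9, 9+5, 11+2, 12+0) = 14
r[6] = max(2+14, 5+11, 9+9, 11+5, 12+2, 20+0) = 20
r[7] = max(2+20, 5+14, 9+11, …, 20+2, 11+0) = 22
r[8] = max(2+22, 5+20, 9+14, …, 11+2, 17+0) = 25
r[9] = max(2+25, 5+22, 9+20, …, 17+2, 27+0) = 29
r[10] = max(2+29, 5+25, 9+22, …, 27+2, 28+0) = 31
One optimal cutting: 6 + 3 + 1 → $20 + $9 + $2 = $31.

31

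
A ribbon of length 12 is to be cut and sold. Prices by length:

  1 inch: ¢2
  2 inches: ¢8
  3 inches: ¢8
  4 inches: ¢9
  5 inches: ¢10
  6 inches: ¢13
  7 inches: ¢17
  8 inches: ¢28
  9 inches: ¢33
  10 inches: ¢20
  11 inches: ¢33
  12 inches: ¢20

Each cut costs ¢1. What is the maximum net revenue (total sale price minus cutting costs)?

Build net[k] bottom-up: net[k] = max over allowed piece i of (p[i] + net[k−i]) − 1 per cut.
net[1] = 2
net[2] = 8
net[3] = 9  (first piece 1, then net[2]=8)
net[4] = 15  (first piece 2, then net[2]=8)
net[5] = 16  (first piece 1, then net[4]=15)
net[6] = 22  (first piece 2, then net[4]=15)
net[7] = 23  (first piece 1, then net[6]=22)
net[8] = 29  (first piece 2, then net[6]=22)
net[9] = 33
net[10] = 36  (first piece 2, then net[8]=29)
net[11] = 40  (first piece 2, then net[9]=33)
net[12] = 43  (first piece 2, then net[10]=36)
One optimal plan: pieces 2 + 2 + 2 + 2 + 2 + 2 (5 cuts) → ¢48 − ¢5 = ¢43.

43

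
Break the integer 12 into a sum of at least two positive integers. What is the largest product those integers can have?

81

Define prod[k] = max over 1≤i<k of i · max(k−i, prod[k−i]); the inner max lets the remainder stay uncut if that's better.
prod[2] = 1·max(1,0) = 1·1 = 1
prod[3] = 1·max(2,1) = 1·2 = 2
prod[4] = 2·max(2,1) = 2·2 = 4
prod[5] = 2·max(3,2) = 2·3 = 6
prod[6] = 3·max(3,2) = 3·3 = 9
prod[7] = 2·max(5,6) = 2·6 = 12
prod[8] = 2·max(6,9) = 2·9 = 18
prod[9] = 3·max(6,9) = 3·9 = 27
prod[10] = 2·max(8,18) = 2·18 = 36
prod[11] = 2·max(9,27) = 2·27 = 54
prod[12] = 3·max(9,27) = 3·27 = 81
One optimal split: 3 + 3 + 3 + 3; product 3·3·3·3 = 81.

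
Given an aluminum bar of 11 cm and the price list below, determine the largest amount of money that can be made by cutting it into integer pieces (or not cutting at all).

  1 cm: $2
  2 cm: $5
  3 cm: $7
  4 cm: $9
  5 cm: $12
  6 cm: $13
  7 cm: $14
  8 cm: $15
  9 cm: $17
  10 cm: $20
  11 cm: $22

Let best[k] be the best obtainable value from length k. For each k, try every first piece i and keep the best of price[i] + best[k−i].
best[1] = 2
best[2] = max(2+2, 5+0) = 5
best[3] = max(2+5, 5+2, 7+0) = 7
best[4] = max(2+7, 5+5, 7+2, 9+0) = 10
best[5] = max(2+10, 5+7, 7+5, 9+2, 12+0) = 12
best[6] = max(2+12, 5+10, 7+7, 9+5, 12+2, 13+0) = 15
best[7] = max(2+15, 5+12, 7+10, …, 13+2, 14+0) = 17
best[8] = max(2+17, 5+15, 7+12, …, 14+2, 15+0) = 20
best[9] = max(2+20, 5+17, 7+15, …, 15+2, 17+0) = 22
best[10] = max(2+22, 5+20, 7+17, …, 17+2, 20+0) = 25
best[11] = max(2+25, 5+22, 7+20, …, 20+2, 22+0) = 27
One optimal cutting: 2 + 2 + 2 + 2 + 2 + 1 → $5 + $5 + $5 + $5 + $5 + $2 = $27.

27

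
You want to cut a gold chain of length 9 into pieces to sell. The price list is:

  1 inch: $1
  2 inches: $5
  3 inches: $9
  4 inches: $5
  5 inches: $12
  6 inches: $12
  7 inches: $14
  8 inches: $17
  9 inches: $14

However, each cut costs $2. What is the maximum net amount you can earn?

23

Build v[k] bottom-up: v[k] = max over allowed piece i of (p[i] + v[k−i]) − 2 per cut.
v[1] = 1
v[2] = max(1+1-2, 5+0) = 5
v[3] = max(1+5-2, 5+1-2, 9+0) = 9
v[4] = max(1+9-2, 5+5-2, 9+1-2, 5+0) = 8
v[5] = max(1+8-2, 5+9-2, 9+5-2, 5+1-2, 12+0) = 12
v[6] = max(1+12-2, 5+8-2, 9+9-2, 5+5-2, 12+1-2, 12+0) = 16
v[7] = max(1+16-2, 5+12-2, 9+8-2, …, 12+1-2, 14+0) = 15
v[8] = max(1+15-2, 5+16-2, 9+12-2, …, 14+1-2, 17+0) = 19
v[9] = max(1+19-2, 5+15-2, 9+16-2, …, 17+1-2, 14+0) = 23
One optimal plan: pieces 3 + 3 + 3 (2 cuts) → $27 − $4 = $23.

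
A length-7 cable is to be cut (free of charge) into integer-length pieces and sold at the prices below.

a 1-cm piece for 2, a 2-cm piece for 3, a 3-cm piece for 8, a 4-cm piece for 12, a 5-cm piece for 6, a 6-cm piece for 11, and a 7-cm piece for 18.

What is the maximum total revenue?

Build best[k] bottom-up: best[k] = max over allowed piece i of (p[i] + best[k−i]).
best[1] = 2
best[2] = max(2+2, 3+0) = 4
best[3] = max(2+4, 3+2, 8+0) = 8
best[4] = max(2+8, 3+4, 8+2, 12+0) = 12
best[5] = max(2+12, 3+8, 8+4, 12+2, 6+0) = 14
best[6] = max(2+14, 3+12, 8+8, 12+4, 6+2, 11+0) = 16
best[7] = max(2+16, 3+14, 8+12, …, 11+2, 18+0) = 20
One optimal cutting: 4 + 3 → 12 + 8 = 20.

20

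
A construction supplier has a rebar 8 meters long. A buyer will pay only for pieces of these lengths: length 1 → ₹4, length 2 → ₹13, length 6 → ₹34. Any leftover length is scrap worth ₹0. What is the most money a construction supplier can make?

Build r[k] bottom-up: r[k] = max over allowed piece i of (p[i] + r[k−i]).
r[1] = 4
r[2] = 13
r[3] = 17  (first piece 1, then r[2]=13)
r[4] = 26  (first piece 2, then r[2]=13)
r[5] = 30  (first piece 1, then r[4]=26)
r[6] = 39  (first piece 2, then r[4]=26)
r[7] = 43  (first piece 1, then r[6]=39)
r[8] = 52  (first piece 2, then r[6]=39)
One optimal cutting: 2 + 2 + 2 + 2 → ₹52.

52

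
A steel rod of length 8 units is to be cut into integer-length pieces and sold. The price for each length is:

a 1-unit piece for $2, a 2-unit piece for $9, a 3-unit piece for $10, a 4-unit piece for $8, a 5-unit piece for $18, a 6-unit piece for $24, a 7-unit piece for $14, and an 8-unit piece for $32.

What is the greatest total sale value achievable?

Build v[k] bottom-up: v[k] = max over allowed piece i of (p[i] + v[k−i]).
v[1] = 2
v[2] = 9
v[3] = 11  (first piece 1, then v[2]=9)
v[4] = 18  (first piece 2, then v[2]=9)
v[5] = 20  (first piece 1, then v[4]=18)
v[6] = 27  (first piece 2, then v[4]=18)
v[7] = 29  (first piece 1, then v[6]=27)
v[8] = 36  (first piece 2, then v[6]=27)
One optimal cutting: 2 + 2 + 2 + 2 → $9 + $9 + $9 + $9 = $36.

36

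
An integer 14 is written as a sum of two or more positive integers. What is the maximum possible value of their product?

162

Let f[k] be the best product for length k (with at least one cut). For each first piece i, the rest contributes max(k−i, f[k−i]).
f[2] = 1*max(1,0) = 1*1 = 1
f[3] = max(1*2, 2*1) = 2
f[4] = max(1*3, 2*2, 3*1) = 4
f[5] = max(1*4, 2*3, 3*2, 4*1) = 6
f[6] = max(1*6, 2*4, 3*3, 4*2, 5*1) = 9
f[7] = max(1*9, 2*6, 3*4, 4*3, 5*2, 6*1) = 12
f[8] = max(1*12, 2*9, 3*6, …, 6*2, 7*1) = 18
f[9] = max(1*18, 2*12, 3*9, …, 7*2, 8*1) = 27
f[10] = max(1*27, 2*18, 3*12, …, 8*2, 9*1) = 36
f[11] = max(1*36, 2*27, 3*18, …, 9*2, 10*1) = 54
f[12] = max(1*54, 2*36, 3*27, …, 10*2, 11*1) = 81
f[13] = max(1*81, 2*54, 3*36, …, 11*2, 12*1) = 108
f[14] = max(1*108, 2*81, 3*54, …, 12*2, 13*1) = 162
One optimal split: 3 + 3 + 3 + 3 + 2; product 3*3*3*3*2 = 162.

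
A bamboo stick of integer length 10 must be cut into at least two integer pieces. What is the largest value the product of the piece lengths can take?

36

Fill P[k] for k=2..10: at each k try every first piece i and multiply by the better of (k−i) uncut or P[k−i].
P[2] = 1·max(1,0) = 1·1 = 1
P[3] = 1·max(2,1) = 1·2 = 2
P[4] = 2·max(2,1) = 2·2 = 4
P[5] = 2·max(3,2) = 2·3 = 6
P[6] = 3·max(3,2) = 3·3 = 9
P[7] = 2·max(5,6) = 2·6 = 12
P[8] = 2·max(6,9) = 2·9 = 18
P[9] = 3·max(6,9) = 3·9 = 27
P[10] = 2·max(8,18) = 2·18 = 36
One optimal split: 3 + 3 + 2 + 2; product 3·3·2·2 = 36.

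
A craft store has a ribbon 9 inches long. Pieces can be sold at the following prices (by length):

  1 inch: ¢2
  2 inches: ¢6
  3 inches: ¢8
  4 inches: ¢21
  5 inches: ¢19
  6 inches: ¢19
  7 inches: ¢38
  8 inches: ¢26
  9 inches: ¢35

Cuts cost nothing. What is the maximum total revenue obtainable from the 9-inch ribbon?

Consider every possible first cut. r[k] is the best of p[i]+r[k−i] over all sellable i≤k.
r[1] = 2
r[2] = max(2+2, 6+0) = 6
r[3] = max(2+6, 6+2, 8+0) = 8
r[4] = max(2+8, 6+6, 8+2, 21+0) = 21
r[5] = max(2+21, 6+8, 8+6, 21+2, 19+0) = 23
r[6] = max(2+23, 6+21, 8+8, 21+6, 19+2, 19+0) = 27
r[7] = max(2+27, 6+23, 8+21, …, 19+2, 38+0) = 38
r[8] = max(2+38, 6+27, 8+23, …, 38+2, 26+0) = 42
r[9] = max(2+42, 6+38, 8+27, …, 26+2, 35+0) = 44
One optimal cutting: 4 + 4 + 1 → ¢21 + ¢21 + ¢2 = ¢44.

44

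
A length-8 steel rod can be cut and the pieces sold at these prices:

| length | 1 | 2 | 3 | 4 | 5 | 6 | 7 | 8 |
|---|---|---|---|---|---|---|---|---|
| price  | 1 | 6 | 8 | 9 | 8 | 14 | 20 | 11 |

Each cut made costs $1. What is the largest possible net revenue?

Let r[k] be the best obtainable value from length k. For each k, try every first piece i and keep the best of price[i] + r[k−i] minus the 1 cut fee when i<k.
r[1] = 1
r[2] = 6
r[3] = 8
r[4] = 11  (first piece 2, then r[2]=6)
r[5] = 13  (first piece 2, then r[3]=8)
r[6] = 16  (first piece 2, then r[4]=11)
r[7] = 20
r[8] = 21  (first piece 2, then r[6]=16)
One optimal plan: pieces 2 + 2 + 2 + 2 (3 cuts) → $24 − $3 = $21.

21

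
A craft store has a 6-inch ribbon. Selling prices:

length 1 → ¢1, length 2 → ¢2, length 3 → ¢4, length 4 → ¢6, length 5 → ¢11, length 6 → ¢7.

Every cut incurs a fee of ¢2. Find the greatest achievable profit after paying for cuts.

10

Let v[k] be the best obtainable value from length k. For each k, try every first piece i and keep the best of price[i] + v[k−i] minus the 2 cut fee when i<k.
v[1] = 1
v[2] = max(1+1-2, 2+0) = 2
v[3] = max(1+2-2, 2+1-2, 4+0) = 4
v[4] = max(1+4-2, 2+2-2, 4+1-2, 6+0) = 6
v[5] = max(1+6-2, 2+4-2, 4+2-2, 6+1-2, 11+0) = 11
v[6] = max(1+11-2, 2+6-2, 4+4-2, 6+2-2, 11+1-2, 7+0) = 10
One optimal plan: pieces 5 + 1 (1 cut) → ¢12 − ¢2 = ¢10.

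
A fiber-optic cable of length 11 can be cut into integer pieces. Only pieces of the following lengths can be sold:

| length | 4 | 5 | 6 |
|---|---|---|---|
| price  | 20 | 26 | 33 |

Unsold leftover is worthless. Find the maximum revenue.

59

Let f[k] be the best obtainable value from length k. For each k, try every first piece i and keep the best of price[i] + f[k−i].
f[1] = 0
f[2] = 0
f[3] = 0
f[4] = 20
f[5] = max(20+0, 26+0) = 26
f[6] = max(20+0, 26+0, 33+0) = 33
f[7] = max(20+0, 26+0, 33+0) = 33
f[8] = max(20+20, 26+0, 33+0) = 40
f[9] = max(20+26, 26+20, 33+0) = 46
f[10] = max(20+33, 26+26, 33+20) = 53
f[11] = max(20+33, 26+33, 33+26) = 59
One optimal cutting: 6 + 5 → $59.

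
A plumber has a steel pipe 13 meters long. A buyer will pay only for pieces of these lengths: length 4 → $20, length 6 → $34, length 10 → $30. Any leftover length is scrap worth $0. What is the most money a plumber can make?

Consider every possible first cut. f[k] is the best of p[i]+f[k−i] over all sellable i≤k.
f[1] = 0
f[2] = 0
f[3] = 0
f[4] = 20
f[5] = 20
f[6] = 34
f[7] = 34
f[8] = 40  (first piece 4, then f[4]=20)
f[9] = 40
f[10] = 54  (first piece 4, then f[6]=34)
f[11] = 54
f[12] = 68  (first piece 6, then f[6]=34)
f[13] = 68
One optimal cutting: pieces 6 + 6 with 1 meter of scrap → $68.

68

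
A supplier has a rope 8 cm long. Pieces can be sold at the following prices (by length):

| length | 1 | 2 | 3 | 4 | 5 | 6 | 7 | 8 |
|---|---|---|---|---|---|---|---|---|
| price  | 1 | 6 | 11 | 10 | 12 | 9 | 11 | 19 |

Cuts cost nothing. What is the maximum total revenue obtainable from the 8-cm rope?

Build r[k] bottom-up: r[k] = max over allowed piece i of (p[i] + r[k−i]).
r[1] = 1
r[2] = 6
r[3] = 11
r[4] = 12  (first piece 1, then r[3]=11)
r[5] = 17  (first piece 2, then r[3]=11)
r[6] = 22  (first piece 3, then r[3]=11)
r[7] = 23  (first piece 1, then r[6]=22)
r[8] = 28  (first piece 2, then r[6]=22)
One optimal cutting: 3 + 3 + 2 → €11 + €11 + €6 = €28.

28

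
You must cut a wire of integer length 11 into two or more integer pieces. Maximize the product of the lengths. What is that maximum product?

Define m[k] = max over 1≤i<k of i · max(k−i, m[k−i]); the inner max lets the remainder stay uncut if that's better.
m[2] = 1·max(1,0) = 1·1 = 1
m[3] = 1·max(2,1) = 1·2 = 2
m[4] = 2·max(2,1) = 2·2 = 4
m[5] = 2·max(3,2) = 2·3 = 6
m[6] = 3·max(3,2) = 3·3 = 9
m[7] = 2·max(5,6) = 2·6 = 12
m[8] = 2·max(6,9) = 2·9 = 18
m[9] = 3·max(6,9) = 3·9 = 27
m[10] = 2·max(8,18) = 2·18 = 36
m[11] = 2·max(9,27) = 2·27 = 54
One optimal split: 3 + 3 + 3 + 2; product 3·3·3·2 = 54.

54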